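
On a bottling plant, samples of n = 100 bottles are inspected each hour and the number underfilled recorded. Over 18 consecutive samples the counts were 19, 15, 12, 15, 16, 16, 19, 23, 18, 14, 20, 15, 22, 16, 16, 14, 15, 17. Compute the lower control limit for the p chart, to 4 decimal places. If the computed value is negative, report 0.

0.0557

p̄ = Σdᵢ / (k·n) = 302 / (18 × 100) = 0.16778
LCL = p̄ − 3·√(p̄(1−p̄)/n) = 0.16778 − 3 × 0.03737 = 0.05568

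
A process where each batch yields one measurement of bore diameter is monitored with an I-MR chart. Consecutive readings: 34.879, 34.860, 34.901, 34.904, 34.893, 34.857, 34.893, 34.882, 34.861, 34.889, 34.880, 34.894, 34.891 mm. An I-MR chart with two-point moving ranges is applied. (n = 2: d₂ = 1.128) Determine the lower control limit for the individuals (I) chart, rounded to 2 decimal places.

X̄ = (34.879 + 34.860 + 34.901 + 34.904 + 34.893 + 34.857 + 34.893 + 34.882 + 34.861 + 34.889 + 34.880 + 34.894 + 34.891) / 13 = 34.8834
Moving ranges: 0.019, 0.041, 0.003, 0.011, 0.036, 0.036, 0.011, 0.021, 0.028, 0.009, 0.014, 0.003; M̄R̄ = 0.2320 / 12 = 0.0193
LCL = X̄ − 3·M̄R̄/d₂ = 34.8834 − 3 × 0.0193 / 1.128 = 34.8320

34.83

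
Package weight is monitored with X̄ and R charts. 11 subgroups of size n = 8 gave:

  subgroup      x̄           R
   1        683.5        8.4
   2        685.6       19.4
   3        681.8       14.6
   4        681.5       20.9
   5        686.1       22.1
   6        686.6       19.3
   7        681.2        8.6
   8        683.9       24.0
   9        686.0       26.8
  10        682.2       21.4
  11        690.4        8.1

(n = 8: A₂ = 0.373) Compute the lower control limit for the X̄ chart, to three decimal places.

677.872

X̄̄ = (683.5 + 685.6 + 681.8 + 681.5 + 686.1 + 686.6 + 681.2 + 683.9 + 686.0 + 682.2 + 690.4) / 11 = 7528.8000 / 11 = 684.4364
R̄ = (8.4 + 19.4 + 14.6 + 20.9 + 22.1 + 19.3 + 8.6 + 24.0 + 26.8 + 21.4 + 8.1) / 11 = 193.6000 / 11 = 17.6000
LCL = X̄̄ − A₂·R̄ = 684.4364 − 0.373 × 17.6000 = 677.8716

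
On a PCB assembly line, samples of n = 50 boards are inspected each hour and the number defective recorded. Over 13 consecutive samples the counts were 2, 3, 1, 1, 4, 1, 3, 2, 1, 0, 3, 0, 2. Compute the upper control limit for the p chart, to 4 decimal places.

p̄ = Σdᵢ / (k·n) = 23 / (13 × 50) = 0.03538
UCL = p̄ + 3·√(p̄(1−p̄)/n) = 0.03538 + 3 × √(0.03538×0.96462/50) = 0.03538 + 3 × 0.02613 = 0.11377

0.1138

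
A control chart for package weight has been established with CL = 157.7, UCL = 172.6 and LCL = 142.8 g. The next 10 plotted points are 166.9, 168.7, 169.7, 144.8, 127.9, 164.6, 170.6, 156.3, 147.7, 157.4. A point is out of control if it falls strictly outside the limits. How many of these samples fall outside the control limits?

1

Compare each point to [142.8, 172.6]: sample 5 = 127.9 < LCL.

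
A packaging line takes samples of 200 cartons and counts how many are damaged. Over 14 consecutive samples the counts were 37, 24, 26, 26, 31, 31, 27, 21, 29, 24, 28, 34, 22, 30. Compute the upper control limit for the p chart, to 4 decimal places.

p̄ = Σdᵢ / (k·n) = 390 / (14 × 200) = 0.13929
UCL = p̄ + 3·√(p̄(1−p̄)/n) = 0.13929 + 3 × √(0.13929×0.86071/200) = 0.13929 + 3 × 0.02448 = 0.21274

0.2127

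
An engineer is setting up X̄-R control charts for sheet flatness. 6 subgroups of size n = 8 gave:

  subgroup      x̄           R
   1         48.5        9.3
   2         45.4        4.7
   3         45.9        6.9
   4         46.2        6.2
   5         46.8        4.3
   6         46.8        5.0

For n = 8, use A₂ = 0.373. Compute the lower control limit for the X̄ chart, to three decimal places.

X̄̄ = (48.5 + 45.4 + 45.9 + 46.2 + 46.8 + 46.8) / 6 = 279.6000 / 6 = 46.6000
R̄ = (9.3 + 4.7 + 6.9 + 6.2 + 4.3 + 5.0) / 6 = 36.4000 / 6 = 6.0667
LCL = X̄̄ − A₂·R̄ = 46.6000 − 0.373 × 6.0667 = 44.3371

44.337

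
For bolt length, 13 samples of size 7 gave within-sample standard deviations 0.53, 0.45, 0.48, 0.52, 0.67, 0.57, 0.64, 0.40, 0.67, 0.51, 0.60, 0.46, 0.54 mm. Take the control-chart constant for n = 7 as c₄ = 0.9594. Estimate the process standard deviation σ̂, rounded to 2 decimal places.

s̄ = (0.53 + 0.45 + 0.48 + 0.52 + 0.67 + 0.57 + 0.64 + 0.40 + 0.67 + 0.51 + 0.60 + 0.46 + 0.54) / 13 = 0.5415
σ̂ = s̄ / c₄ = 0.5415 / 0.9594 = 0.5645

0.56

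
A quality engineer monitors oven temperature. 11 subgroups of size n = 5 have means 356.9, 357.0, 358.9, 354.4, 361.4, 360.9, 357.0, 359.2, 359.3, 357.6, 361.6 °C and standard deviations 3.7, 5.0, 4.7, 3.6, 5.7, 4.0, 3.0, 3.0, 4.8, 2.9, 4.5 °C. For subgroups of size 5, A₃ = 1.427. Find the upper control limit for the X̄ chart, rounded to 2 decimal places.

X̄̄ = (356.9 + 357.0 + 358.9 + 354.4 + 361.4 + 360.9 + 357.0 + 359.2 + 359.3 + 357.6 + 361.6) / 11 = 358.5636
s̄ = (3.7 + 5.0 + 4.7 + 3.6 + 5.7 + 4.0 + 3.0 + 3.0 + 4.8 + 2.9 + 4.5) / 11 = 4.0818
UCL = X̄̄ + A₃·s̄ = 358.5636 + 1.427 × 4.0818 = 364.3884

364.39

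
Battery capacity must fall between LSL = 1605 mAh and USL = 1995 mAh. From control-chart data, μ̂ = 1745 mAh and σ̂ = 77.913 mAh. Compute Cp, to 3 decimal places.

0.834

Cp = (USL − LSL) / (6σ̂) = (1995 − 1605) / (6 × 77.913) = 390.0000 / 467.4780 = 0.8343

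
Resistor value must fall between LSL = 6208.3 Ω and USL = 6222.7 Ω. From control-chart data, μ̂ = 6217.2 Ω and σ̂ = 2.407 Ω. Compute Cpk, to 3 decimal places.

0.762

Cpu = (USL − μ̂) / (3σ̂) = (6222.7 − 6217.2) / (3 × 2.407) = 0.7617; Cpl = (μ̂ − LSL) / (3σ̂) = (6217.2 − 6208.3) / (3 × 2.407) = 1.2325; Cpk = min(Cpu, Cpl) = 0.7617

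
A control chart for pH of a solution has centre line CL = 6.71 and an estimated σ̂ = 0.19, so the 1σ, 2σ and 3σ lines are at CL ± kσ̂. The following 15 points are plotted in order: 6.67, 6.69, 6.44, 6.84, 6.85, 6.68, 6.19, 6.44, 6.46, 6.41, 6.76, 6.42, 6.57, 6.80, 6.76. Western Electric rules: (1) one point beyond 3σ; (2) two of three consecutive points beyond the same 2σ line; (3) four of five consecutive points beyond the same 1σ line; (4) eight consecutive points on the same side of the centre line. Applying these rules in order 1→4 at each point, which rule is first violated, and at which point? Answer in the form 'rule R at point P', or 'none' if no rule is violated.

Zone of each point (C = within 1σ̂, B = 1σ̂–2σ̂, A = 2σ̂–3σ̂, * = beyond 3σ̂; sign = side of CL): 1:-C, 2:-C, 3:-B, 4:+C, 5:+C, 6:-C, 7:-A, 8:-B, 9:-B, 10:-B, 11:+C, 12:-B, 13:-C, 14:+C, 15:+C
Rule 3 (four of five consecutive points beyond the same 1σ limit) is satisfied at point 10.

rule 3 at point 10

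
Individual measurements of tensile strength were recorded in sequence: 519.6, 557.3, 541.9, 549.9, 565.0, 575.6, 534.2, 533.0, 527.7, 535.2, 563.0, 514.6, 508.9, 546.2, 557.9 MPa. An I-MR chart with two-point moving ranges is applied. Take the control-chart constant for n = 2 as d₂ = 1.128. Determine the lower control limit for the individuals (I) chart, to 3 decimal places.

490.119

X̄ = (519.6 + 557.3 + 541.9 + 549.9 + 565.0 + 575.6 + 534.2 + 533.0 + 527.7 + 535.2 + 563.0 + 514.6 + 508.9 + 546.2 + 557.9) / 15 = 542.0000
Moving ranges: 37.7, 15.4, 8.0, 15.1, 10.6, 41.4, 1.2, 5.3, 7.5, 27.8, 48.4, 5.7, 37.3, 11.7; M̄R̄ = 273.1000 / 14 = 19.5071
LCL = X̄ − 3·M̄R̄/d₂ = 542.0000 − 3 × 19.5071 / 1.128 = 490.1193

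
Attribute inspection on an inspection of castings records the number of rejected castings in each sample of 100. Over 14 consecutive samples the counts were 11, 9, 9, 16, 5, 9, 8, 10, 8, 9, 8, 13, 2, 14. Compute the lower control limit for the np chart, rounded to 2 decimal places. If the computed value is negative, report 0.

0.62

p̄ = Σdᵢ / (k·n) = 131 / (14 × 100) = 0.09357
LCL = np̄ − 3·√(np̄(1−p̄)) = 9.3571 − 3 × 2.9123 = 0.6202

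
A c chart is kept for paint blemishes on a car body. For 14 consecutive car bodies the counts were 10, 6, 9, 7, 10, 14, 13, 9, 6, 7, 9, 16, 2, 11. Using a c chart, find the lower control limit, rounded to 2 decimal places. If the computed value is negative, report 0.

0.11

c̄ = (10 + 6 + 9 + 7 + 10 + 14 + 13 + 9 + 6 + 7 + 9 + 16 + 2 + 11) / 14 = 129 / 14 = 9.2143
LCL = c̄ − 3√c̄ = 9.2143 − 3 × 3.0355 = 0.1078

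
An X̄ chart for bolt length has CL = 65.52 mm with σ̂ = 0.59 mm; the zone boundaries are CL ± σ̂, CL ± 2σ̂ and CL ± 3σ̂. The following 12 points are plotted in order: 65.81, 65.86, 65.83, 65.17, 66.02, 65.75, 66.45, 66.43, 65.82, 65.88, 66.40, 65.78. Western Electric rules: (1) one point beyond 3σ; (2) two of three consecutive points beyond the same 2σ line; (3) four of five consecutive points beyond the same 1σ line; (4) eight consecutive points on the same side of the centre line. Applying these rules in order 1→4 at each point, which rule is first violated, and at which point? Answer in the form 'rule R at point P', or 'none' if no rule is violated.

Zone of each point (C = within 1σ̂, B = 1σ̂–2σ̂, A = 2σ̂–3σ̂, * = beyond 3σ̂; sign = side of CL): 1:+C, 2:+C, 3:+C, 4:-C, 5:+C, 6:+C, 7:+B, 8:+B, 9:+C, 10:+C, 11:+B, 12:+C
Rule 4 (eight consecutive points on the same side of the centre line) is satisfied at point 12.

rule 4 at point 12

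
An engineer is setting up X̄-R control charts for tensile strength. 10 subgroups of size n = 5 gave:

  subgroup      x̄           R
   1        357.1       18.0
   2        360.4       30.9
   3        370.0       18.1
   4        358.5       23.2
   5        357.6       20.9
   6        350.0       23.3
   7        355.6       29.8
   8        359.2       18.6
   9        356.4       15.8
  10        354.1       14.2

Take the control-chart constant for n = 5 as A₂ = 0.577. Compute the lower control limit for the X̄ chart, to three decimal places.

345.611

X̄̄ = (357.1 + 360.4 + 370.0 + 358.5 + 357.6 + 350.0 + 355.6 + 359.2 + 356.4 + 354.1) / 10 = 3578.9000 / 10 = 357.8900
R̄ = (18.0 + 30.9 + 18.1 + 23.2 + 20.9 + 23.3 + 29.8 + 18.6 + 15.8 + 14.2) / 10 = 212.8000 / 10 = 21.2800
LCL = X̄̄ − A₂·R̄ = 357.8900 − 0.577 × 21.2800 = 345.6114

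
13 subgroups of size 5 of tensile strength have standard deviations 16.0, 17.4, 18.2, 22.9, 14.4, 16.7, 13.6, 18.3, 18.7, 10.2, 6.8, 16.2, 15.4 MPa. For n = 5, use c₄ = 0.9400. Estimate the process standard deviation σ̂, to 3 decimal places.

16.759

s̄ = (16.0 + 17.4 + 18.2 + 22.9 + 14.4 + 16.7 + 13.6 + 18.3 + 18.7 + 10.2 + 6.8 + 16.2 + 15.4) / 13 = 15.7538
σ̂ = s̄ / c₄ = 15.7538 / 0.9400 = 16.7594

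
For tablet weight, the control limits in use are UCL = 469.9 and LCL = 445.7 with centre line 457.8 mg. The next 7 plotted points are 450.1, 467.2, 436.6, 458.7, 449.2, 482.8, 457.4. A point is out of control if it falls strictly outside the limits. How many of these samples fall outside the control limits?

Compare each point to [445.7, 469.9]: sample 3 = 436.6 < LCL; sample 6 = 482.8 > UCL.

2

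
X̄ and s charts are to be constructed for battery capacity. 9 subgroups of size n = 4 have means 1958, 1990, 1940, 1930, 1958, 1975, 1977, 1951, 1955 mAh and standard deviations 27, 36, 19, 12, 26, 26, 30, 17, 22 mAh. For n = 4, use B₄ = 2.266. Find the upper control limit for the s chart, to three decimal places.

s̄ = (27 + 36 + 19 + 12 + 26 + 26 + 30 + 17 + 22) / 9 = 23.8889
UCL_s = B₄·s̄ = 2.266 × 23.8889 = 54.1322

54.132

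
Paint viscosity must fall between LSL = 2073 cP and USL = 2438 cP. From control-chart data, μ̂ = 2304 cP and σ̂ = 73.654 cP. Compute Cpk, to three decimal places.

0.606

Cpu = (USL − μ̂) / (3σ̂) = (2438 − 2304) / (3 × 73.654) = 0.6064; Cpl = (μ̂ − LSL) / (3σ̂) = (2304 − 2073) / (3 × 73.654) = 1.0454; Cpk = min(Cpu, Cpl) = 0.6064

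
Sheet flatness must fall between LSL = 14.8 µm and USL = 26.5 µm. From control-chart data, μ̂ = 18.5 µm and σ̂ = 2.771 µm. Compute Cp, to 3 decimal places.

0.704

Cp = (USL − LSL) / (6σ̂) = (26.5 − 14.8) / (6 × 2.771) = 11.7000 / 16.6260 = 0.7037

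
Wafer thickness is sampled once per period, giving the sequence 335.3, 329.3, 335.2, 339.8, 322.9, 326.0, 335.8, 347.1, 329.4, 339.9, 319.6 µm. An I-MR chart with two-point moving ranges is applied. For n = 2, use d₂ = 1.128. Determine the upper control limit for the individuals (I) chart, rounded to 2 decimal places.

360.97

X̄ = (335.3 + 329.3 + 335.2 + 339.8 + 322.9 + 326.0 + 335.8 + 347.1 + 329.4 + 339.9 + 319.6) / 11 = 332.7545
Moving ranges: 6.0, 5.9, 4.6, 16.9, 3.1, 9.8, 11.3, 17.7, 10.5, 20.3; M̄R̄ = 106.1000 / 10 = 10.6100
UCL = X̄ + 3·M̄R̄/d₂ = 332.7545 + 3 × 10.6100 / 1.128 = 360.9726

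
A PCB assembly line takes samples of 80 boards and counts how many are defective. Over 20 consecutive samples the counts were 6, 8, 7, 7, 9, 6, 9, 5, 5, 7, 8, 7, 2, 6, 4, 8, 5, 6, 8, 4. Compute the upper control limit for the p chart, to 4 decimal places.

p̄ = Σdᵢ / (k·n) = 127 / (20 × 80) = 0.07938
UCL = p̄ + 3·√(p̄(1−p̄)/n) = 0.07938 + 3 × √(0.07938×0.92063/80) = 0.07938 + 3 × 0.03022 = 0.17004

0.1700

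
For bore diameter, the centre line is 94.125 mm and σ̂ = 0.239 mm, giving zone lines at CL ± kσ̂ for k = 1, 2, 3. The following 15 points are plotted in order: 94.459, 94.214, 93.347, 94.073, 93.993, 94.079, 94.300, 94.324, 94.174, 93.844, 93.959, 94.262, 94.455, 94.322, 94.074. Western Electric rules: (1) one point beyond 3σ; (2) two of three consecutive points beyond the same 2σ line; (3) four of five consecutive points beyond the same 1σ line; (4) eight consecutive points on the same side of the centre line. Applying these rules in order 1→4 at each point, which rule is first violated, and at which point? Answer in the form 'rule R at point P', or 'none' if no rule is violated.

rule 1 at point 3

Zone of each point (C = within 1σ̂, B = 1σ̂–2σ̂, A = 2σ̂–3σ̂, * = beyond 3σ̂; sign = side of CL): 1:+B, 2:+C, 3:-*, 4:-C, 5:-C, 6:-C, 7:+C, 8:+C, 9:+C, 10:-B, 11:-C, 12:+C, 13:+B, 14:+C, 15:-C
Rule 1 (one point beyond the 3σ limits) is satisfied at point 3.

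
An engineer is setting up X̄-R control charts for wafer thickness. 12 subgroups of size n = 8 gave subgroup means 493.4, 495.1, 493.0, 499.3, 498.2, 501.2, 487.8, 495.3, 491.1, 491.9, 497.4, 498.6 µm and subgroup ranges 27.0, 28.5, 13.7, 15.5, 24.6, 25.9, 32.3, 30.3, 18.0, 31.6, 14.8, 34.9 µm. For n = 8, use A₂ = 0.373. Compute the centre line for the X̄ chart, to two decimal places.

X̄̄ = (493.4 + 495.1 + 493.0 + 499.3 + 498.2 + 501.2 + 487.8 + 495.3 + 491.1 + 491.9 + 497.4 + 498.6) / 12 = 5942.3000 / 12 = 495.1917
CL = X̄̄ = 495.1917

495.19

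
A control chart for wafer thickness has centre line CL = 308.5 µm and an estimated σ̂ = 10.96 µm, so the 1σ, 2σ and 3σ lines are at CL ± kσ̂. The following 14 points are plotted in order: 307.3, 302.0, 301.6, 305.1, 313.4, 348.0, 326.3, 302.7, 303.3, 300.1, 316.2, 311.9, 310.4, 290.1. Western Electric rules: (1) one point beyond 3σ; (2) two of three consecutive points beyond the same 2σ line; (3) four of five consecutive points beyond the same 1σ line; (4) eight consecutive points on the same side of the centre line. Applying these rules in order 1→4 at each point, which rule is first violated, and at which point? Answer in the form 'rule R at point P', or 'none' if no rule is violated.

rule 1 at point 6

Zone of each point (C = within 1σ̂, B = 1σ̂–2σ̂, A = 2σ̂–3σ̂, * = beyond 3σ̂; sign = side of CL): 1:-C, 2:-C, 3:-C, 4:-C, 5:+C, 6:+*, 7:+B, 8:-C, 9:-C, 10:-C, 11:+C, 12:+C, 13:+C, 14:-B
Rule 1 (one point beyond the 3σ limits) is satisfied at point 6.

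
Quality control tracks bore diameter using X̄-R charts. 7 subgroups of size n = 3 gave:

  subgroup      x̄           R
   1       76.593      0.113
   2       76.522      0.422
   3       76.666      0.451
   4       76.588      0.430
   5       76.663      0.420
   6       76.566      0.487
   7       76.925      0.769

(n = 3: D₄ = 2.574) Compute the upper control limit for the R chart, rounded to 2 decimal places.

R̄ = (0.113 + 0.422 + 0.451 + 0.430 + 0.420 + 0.487 + 0.769) / 7 = 3.0920 / 7 = 0.4417
UCL_R = D₄·R̄ = 2.574 × 0.4417 = 1.1370

1.14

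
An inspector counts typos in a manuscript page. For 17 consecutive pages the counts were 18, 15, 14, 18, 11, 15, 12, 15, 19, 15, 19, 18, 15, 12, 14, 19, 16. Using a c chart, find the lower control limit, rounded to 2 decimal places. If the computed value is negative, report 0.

c̄ = (18 + 15 + 14 + 18 + 11 + 15 + 12 + 15 + 19 + 15 + 19 + 18 + 15 + 12 + 14 + 19 + 16) / 17 = 265 / 17 = 15.5882
LCL = c̄ − 3√c̄ = 15.5882 − 3 × 3.9482 = 3.7437

3.74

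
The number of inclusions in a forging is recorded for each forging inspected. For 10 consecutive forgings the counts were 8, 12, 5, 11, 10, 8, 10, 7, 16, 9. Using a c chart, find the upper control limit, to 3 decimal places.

c̄ = (8 + 12 + 5 + 11 + 10 + 8 + 10 + 7 + 16 + 9) / 10 = 96 / 10 = 9.6000
UCL = c̄ + 3√c̄ = 9.6000 + 3 × √9.6000 = 9.6000 + 3 × 3.0984 = 18.8952

18.895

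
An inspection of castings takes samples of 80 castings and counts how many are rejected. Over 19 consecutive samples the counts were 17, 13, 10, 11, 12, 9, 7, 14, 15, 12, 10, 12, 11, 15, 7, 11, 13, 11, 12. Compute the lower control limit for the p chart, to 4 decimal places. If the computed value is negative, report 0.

p̄ = Σdᵢ / (k·n) = 222 / (19 × 80) = 0.14605
LCL = p̄ − 3·√(p̄(1−p̄)/n) = 0.14605 − 3 × 0.03948 = 0.02760

0.0276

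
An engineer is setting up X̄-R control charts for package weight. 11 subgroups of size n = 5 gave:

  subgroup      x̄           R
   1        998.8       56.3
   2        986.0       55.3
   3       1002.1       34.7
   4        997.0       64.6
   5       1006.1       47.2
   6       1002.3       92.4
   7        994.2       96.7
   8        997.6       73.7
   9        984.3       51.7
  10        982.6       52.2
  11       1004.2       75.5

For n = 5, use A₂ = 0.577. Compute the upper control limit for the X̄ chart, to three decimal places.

X̄̄ = (998.8 + 986.0 + 1002.1 + 997.0 + 1006.1 + 1002.3 + 994.2 + 997.6 + 984.3 + 982.6 + 1004.2) / 11 = 10955.2000 / 11 = 995.9273
R̄ = (56.3 + 55.3 + 34.7 + 64.6 + 47.2 + 92.4 + 96.7 + 73.7 + 51.7 + 52.2 + 75.5) / 11 = 700.3000 / 11 = 63.6636
UCL = X̄̄ + A₂·R̄ = 995.9273 + 0.577 × 63.6636 = 1032.6612

1032.661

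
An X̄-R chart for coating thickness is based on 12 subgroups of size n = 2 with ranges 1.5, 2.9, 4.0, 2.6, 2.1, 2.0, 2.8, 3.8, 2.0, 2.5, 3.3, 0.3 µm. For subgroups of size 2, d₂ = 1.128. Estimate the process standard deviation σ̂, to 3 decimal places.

R̄ = (1.5 + 2.9 + 4.0 + 2.6 + 2.1 + 2.0 + 2.8 + 3.8 + 2.0 + 2.5 + 3.3 + 0.3) / 12 = 2.4833
σ̂ = R̄ / d₂ = 2.4833 / 1.128 = 2.2015

2.202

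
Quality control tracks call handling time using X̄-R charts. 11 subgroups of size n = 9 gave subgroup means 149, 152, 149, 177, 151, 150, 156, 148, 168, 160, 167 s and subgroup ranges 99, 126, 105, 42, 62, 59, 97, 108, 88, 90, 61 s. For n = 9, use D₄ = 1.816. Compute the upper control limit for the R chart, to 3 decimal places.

154.690

R̄ = (99 + 126 + 105 + 42 + 62 + 59 + 97 + 108 + 88 + 90 + 61) / 11 = 937.0000 / 11 = 85.1818
UCL_R = D₄·R̄ = 1.816 × 85.1818 = 154.6902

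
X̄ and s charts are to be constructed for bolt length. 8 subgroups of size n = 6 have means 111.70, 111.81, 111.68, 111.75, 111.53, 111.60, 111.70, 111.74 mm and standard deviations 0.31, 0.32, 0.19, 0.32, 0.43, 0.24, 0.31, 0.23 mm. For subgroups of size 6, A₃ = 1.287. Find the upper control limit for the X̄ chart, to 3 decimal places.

112.067

X̄̄ = (111.70 + 111.81 + 111.68 + 111.75 + 111.53 + 111.60 + 111.70 + 111.74) / 8 = 111.6887
s̄ = (0.31 + 0.32 + 0.19 + 0.32 + 0.43 + 0.24 + 0.31 + 0.23) / 8 = 0.2938
UCL = X̄̄ + A₃·s̄ = 111.6887 + 1.287 × 0.2938 = 112.0668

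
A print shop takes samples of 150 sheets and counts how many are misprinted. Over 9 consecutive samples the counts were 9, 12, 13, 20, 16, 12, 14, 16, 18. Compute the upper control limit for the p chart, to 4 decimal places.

p̄ = Σdᵢ / (k·n) = 130 / (9 × 150) = 0.09630
UCL = p̄ + 3·√(p̄(1−p̄)/n) = 0.09630 + 3 × √(0.09630×0.90370/150) = 0.09630 + 3 × 0.02409 = 0.16856

0.1686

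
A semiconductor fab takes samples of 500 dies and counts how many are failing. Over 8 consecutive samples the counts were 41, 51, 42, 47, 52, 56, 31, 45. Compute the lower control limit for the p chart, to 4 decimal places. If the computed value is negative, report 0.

0.0526

p̄ = Σdᵢ / (k·n) = 365 / (8 × 500) = 0.09125
LCL = p̄ − 3·√(p̄(1−p̄)/n) = 0.09125 − 3 × 0.01288 = 0.05262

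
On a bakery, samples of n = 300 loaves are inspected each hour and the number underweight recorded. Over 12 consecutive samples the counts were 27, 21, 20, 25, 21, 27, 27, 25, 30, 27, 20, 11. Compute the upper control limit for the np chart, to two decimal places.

37.36

p̄ = Σdᵢ / (k·n) = 281 / (12 × 300) = 0.07806
UCL = np̄ + 3·√(np̄(1−p̄)) = 23.4167 + 3 × √(23.4167×0.92194) = 23.4167 + 3 × 4.6464 = 37.3558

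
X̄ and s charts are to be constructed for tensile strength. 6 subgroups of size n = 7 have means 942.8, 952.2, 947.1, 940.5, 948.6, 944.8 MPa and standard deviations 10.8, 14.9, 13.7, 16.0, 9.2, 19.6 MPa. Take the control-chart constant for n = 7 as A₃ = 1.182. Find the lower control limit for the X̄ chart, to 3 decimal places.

X̄̄ = (942.8 + 952.2 + 947.1 + 940.5 + 948.6 + 944.8) / 6 = 946.0000
s̄ = (10.8 + 14.9 + 13.7 + 16.0 + 9.2 + 19.6) / 6 = 14.0333
LCL = X̄̄ − A₃·s̄ = 946.0000 − 1.182 × 14.0333 = 929.4126

929.413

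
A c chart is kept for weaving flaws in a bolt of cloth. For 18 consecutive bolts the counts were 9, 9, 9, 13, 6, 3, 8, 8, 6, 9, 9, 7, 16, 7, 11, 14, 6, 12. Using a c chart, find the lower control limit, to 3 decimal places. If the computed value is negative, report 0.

c̄ = (9 + 9 + 9 + 13 + 6 + 3 + 8 + 8 + 6 + 9 + 9 + 7 + 16 + 7 + 11 + 14 + 6 + 12) / 18 = 162 / 18 = 9.0000
LCL = c̄ − 3√c̄ = 9.0000 − 3 × 3.0000 = 0.0000

0.000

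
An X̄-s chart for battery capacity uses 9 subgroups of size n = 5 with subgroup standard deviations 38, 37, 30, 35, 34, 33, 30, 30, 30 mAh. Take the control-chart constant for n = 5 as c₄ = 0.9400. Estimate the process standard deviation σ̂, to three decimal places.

35.106

s̄ = (38 + 37 + 30 + 35 + 34 + 33 + 30 + 30 + 30) / 9 = 33.0000
σ̂ = s̄ / c₄ = 33.0000 / 0.9400 = 35.1064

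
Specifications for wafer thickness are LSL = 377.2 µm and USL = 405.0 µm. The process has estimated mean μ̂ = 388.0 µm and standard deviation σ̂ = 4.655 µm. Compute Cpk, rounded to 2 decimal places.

Cpu = (USL − μ̂) / (3σ̂) = (405.0 − 388.0) / (3 × 4.655) = 1.2173; Cpl = (μ̂ − LSL) / (3σ̂) = (388.0 − 377.2) / (3 × 4.655) = 0.7734; Cpk = min(Cpu, Cpl) = 0.7734

0.77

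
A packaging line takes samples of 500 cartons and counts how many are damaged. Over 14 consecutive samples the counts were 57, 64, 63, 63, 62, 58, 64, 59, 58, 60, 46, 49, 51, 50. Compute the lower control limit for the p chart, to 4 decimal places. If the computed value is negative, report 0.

p̄ = Σdᵢ / (k·n) = 804 / (14 × 500) = 0.11486
LCL = p̄ − 3·√(p̄(1−p̄)/n) = 0.11486 − 3 × 0.01426 = 0.07208

0.0721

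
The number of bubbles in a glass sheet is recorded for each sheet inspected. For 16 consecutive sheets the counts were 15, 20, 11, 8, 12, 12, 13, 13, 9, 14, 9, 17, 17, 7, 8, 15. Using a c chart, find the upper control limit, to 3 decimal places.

23.107

c̄ = (15 + 20 + 11 + 8 + 12 + 12 + 13 + 13 + 9 + 14 + 9 + 17 + 17 + 7 + 8 + 15) / 16 = 200 / 16 = 12.5000
UCL = c̄ + 3√c̄ = 12.5000 + 3 × √12.5000 = 12.5000 + 3 × 3.5355 = 23.1066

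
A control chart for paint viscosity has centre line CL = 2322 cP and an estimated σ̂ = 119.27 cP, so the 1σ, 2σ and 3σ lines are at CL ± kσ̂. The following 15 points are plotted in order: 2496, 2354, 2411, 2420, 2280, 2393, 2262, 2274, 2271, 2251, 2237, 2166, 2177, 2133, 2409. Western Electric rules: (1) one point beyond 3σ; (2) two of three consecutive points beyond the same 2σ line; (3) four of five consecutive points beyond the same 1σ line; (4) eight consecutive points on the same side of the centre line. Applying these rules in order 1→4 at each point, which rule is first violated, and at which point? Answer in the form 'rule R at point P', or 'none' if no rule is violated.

Zone of each point (C = within 1σ̂, B = 1σ̂–2σ̂, A = 2σ̂–3σ̂, * = beyond 3σ̂; sign = side of CL): 1:+B, 2:+C, 3:+C, 4:+C, 5:-C, 6:+C, 7:-C, 8:-C, 9:-C, 10:-C, 11:-C, 12:-B, 13:-B, 14:-B, 15:+C
Rule 4 (eight consecutive points on the same side of the centre line) is satisfied at point 14.

rule 4 at point 14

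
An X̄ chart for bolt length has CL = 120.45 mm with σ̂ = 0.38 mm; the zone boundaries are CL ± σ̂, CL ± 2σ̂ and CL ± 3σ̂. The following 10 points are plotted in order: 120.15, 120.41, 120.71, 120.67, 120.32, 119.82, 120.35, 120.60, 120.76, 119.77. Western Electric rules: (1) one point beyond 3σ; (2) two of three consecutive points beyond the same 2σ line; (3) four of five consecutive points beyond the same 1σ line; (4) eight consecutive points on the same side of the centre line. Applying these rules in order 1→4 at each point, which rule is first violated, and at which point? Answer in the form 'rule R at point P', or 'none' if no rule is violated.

none

Zone of each point (C = within 1σ̂, B = 1σ̂–2σ̂, A = 2σ̂–3σ̂, * = beyond 3σ̂; sign = side of CL): 1:-C, 2:-C, 3:+C, 4:+C, 5:-C, 6:-B, 7:-C, 8:+C, 9:+C, 10:-B
No rule fires across all 10 points.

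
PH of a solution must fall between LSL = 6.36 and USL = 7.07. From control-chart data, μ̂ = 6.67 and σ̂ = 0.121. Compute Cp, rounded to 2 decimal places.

Cp = (USL − LSL) / (6σ̂) = (7.07 − 6.36) / (6 × 0.121) = 0.7100 / 0.7260 = 0.9780

0.98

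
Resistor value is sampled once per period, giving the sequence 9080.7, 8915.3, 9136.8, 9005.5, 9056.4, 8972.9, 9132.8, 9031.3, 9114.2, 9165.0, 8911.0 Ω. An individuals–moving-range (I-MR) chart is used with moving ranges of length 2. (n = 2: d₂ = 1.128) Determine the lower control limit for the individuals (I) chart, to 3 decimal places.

8701.249

X̄ = (9080.7 + 8915.3 + 9136.8 + 9005.5 + 9056.4 + 8972.9 + 9132.8 + 9031.3 + 9114.2 + 9165.0 + 8911.0) / 11 = 9047.4455
Moving ranges: 165.4, 221.5, 131.3, 50.9, 83.5, 159.9, 101.5, 82.9, 50.8, 254.0; M̄R̄ = 1301.7000 / 10 = 130.1700
LCL = X̄ − 3·M̄R̄/d₂ = 9047.4455 − 3 × 130.1700 / 1.128 = 8701.2486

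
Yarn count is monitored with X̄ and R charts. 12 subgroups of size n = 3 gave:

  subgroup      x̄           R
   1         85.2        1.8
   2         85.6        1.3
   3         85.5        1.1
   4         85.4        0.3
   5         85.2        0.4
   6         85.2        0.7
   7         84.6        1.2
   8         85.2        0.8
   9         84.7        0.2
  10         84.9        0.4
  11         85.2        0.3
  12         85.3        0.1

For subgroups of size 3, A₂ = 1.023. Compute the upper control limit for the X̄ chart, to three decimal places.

85.900

X̄̄ = (85.2 + 85.6 + 85.5 + 85.4 + 85.2 + 85.2 + 84.6 + 85.2 + 84.7 + 84.9 + 85.2 + 85.3) / 12 = 1022.0000 / 12 = 85.1667
R̄ = (1.8 + 1.3 + 1.1 + 0.3 + 0.4 + 0.7 + 1.2 + 0.8 + 0.2 + 0.4 + 0.3 + 0.1) / 12 = 8.6000 / 12 = 0.7167
UCL = X̄̄ + A₂·R̄ = 85.1667 + 1.023 × 0.7167 = 85.8998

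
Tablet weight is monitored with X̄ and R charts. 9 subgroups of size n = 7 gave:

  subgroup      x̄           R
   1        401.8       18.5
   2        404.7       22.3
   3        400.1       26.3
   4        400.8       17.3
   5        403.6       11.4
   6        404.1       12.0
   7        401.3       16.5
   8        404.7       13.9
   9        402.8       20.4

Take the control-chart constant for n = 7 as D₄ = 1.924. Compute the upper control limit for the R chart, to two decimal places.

33.91

R̄ = (18.5 + 22.3 + 26.3 + 17.3 + 11.4 + 12.0 + 16.5 + 13.9 + 20.4) / 9 = 158.6000 / 9 = 17.6222
UCL_R = D₄·R̄ = 1.924 × 17.6222 = 33.9052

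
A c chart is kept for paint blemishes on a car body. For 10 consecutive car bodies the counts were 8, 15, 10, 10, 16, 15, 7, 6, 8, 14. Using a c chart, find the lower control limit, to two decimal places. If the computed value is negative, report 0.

c̄ = (8 + 15 + 10 + 10 + 16 + 15 + 7 + 6 + 8 + 14) / 10 = 109 / 10 = 10.9000
LCL = c̄ − 3√c̄ = 10.9000 − 3 × 3.3015 = 0.9955

1.00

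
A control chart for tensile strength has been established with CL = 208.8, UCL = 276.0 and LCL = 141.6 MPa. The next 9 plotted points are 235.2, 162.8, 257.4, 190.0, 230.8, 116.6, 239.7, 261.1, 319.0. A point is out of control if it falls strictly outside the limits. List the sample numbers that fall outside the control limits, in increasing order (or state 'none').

6, 9

Compare each point to [141.6, 276.0]: sample 6 = 116.6 < LCL; sample 9 = 319.0 > UCL.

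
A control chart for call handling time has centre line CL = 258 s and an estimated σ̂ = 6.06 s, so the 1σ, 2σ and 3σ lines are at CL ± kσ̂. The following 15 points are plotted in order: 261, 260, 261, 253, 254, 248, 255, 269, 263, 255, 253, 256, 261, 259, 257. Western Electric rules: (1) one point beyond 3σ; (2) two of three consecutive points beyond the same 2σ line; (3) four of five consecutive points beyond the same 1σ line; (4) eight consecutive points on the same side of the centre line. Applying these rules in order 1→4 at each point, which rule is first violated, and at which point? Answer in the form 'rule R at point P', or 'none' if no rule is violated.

none

Zone of each point (C = within 1σ̂, B = 1σ̂–2σ̂, A = 2σ̂–3σ̂, * = beyond 3σ̂; sign = side of CL): 1:+C, 2:+C, 3:+C, 4:-C, 5:-C, 6:-B, 7:-C, 8:+B, 9:+C, 10:-C, 11:-C, 12:-C, 13:+C, 14:+C, 15:-C
No rule fires across all 15 points.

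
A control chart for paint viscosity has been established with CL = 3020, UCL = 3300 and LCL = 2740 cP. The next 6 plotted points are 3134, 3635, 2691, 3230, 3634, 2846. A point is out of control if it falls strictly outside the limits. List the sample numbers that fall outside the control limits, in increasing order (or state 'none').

2, 3, 5

Compare each point to [2740, 3300]: sample 2 = 3635 > UCL; sample 3 = 2691 < LCL; sample 5 = 3634 > UCL.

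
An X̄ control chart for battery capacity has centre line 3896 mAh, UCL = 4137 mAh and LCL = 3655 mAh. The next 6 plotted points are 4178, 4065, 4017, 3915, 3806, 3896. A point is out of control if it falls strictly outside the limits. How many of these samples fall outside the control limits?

Compare each point to [3655, 4137]: sample 1 = 4178 > UCL.

1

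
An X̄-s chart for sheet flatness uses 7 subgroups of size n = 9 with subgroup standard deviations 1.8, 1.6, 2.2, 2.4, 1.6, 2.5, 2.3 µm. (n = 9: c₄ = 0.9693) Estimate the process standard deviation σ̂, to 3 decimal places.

2.122

s̄ = (1.8 + 1.6 + 2.2 + 2.4 + 1.6 + 2.5 + 2.3) / 7 = 2.0571
σ̂ = s̄ / c₄ = 2.0571 / 0.9693 = 2.1223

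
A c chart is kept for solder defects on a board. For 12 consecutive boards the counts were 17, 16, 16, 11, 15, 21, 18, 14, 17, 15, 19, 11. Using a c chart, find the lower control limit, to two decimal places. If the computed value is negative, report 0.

3.90

c̄ = (17 + 16 + 16 + 11 + 15 + 21 + 18 + 14 + 17 + 15 + 19 + 11) / 12 = 190 / 12 = 15.8333
LCL = c̄ − 3√c̄ = 15.8333 − 3 × 3.9791 = 3.8960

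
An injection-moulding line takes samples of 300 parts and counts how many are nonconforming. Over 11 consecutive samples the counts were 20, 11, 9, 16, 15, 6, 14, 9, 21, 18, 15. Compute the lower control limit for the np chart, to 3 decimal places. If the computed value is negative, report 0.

3.040

p̄ = Σdᵢ / (k·n) = 154 / (11 × 300) = 0.04667
LCL = np̄ − 3·√(np̄(1−p̄)) = 14.0000 − 3 × 3.6533 = 3.0401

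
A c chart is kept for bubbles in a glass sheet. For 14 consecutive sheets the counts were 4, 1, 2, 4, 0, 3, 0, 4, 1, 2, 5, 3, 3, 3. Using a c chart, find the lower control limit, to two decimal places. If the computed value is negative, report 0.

c̄ = (4 + 1 + 2 + 4 + 0 + 3 + 0 + 4 + 1 + 2 + 5 + 3 + 3 + 3) / 14 = 35 / 14 = 2.5000
LCL = c̄ − 3√c̄ = 2.5000 − 3 × 1.5811 = -2.2434 → 0 (cannot be negative)

0.00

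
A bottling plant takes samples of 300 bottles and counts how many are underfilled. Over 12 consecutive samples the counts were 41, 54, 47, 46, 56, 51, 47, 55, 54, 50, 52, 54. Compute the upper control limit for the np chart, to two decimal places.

p̄ = Σdᵢ / (k·n) = 607 / (12 × 300) = 0.16861
UCL = np̄ + 3·√(np̄(1−p̄)) = 50.5833 + 3 × √(50.5833×0.83139) = 50.5833 + 3 × 6.4849 = 70.0381

70.04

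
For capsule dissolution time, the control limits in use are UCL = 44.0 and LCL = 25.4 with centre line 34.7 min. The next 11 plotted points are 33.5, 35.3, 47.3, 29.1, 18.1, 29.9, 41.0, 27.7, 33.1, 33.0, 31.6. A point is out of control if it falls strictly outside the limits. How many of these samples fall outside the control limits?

Compare each point to [25.4, 44.0]: sample 3 = 47.3 > UCL; sample 5 = 18.1 < LCL.

2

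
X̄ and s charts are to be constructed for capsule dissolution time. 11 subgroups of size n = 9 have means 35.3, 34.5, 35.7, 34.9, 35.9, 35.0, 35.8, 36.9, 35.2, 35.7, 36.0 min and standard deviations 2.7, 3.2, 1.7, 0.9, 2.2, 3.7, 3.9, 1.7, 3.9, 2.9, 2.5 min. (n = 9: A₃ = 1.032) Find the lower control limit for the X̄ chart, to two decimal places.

X̄̄ = (35.3 + 34.5 + 35.7 + 34.9 + 35.9 + 35.0 + 35.8 + 36.9 + 35.2 + 35.7 + 36.0) / 11 = 35.5364
s̄ = (2.7 + 3.2 + 1.7 + 0.9 + 2.2 + 3.7 + 3.9 + 1.7 + 3.9 + 2.9 + 2.5) / 11 = 2.6636
LCL = X̄̄ − A₃·s̄ = 35.5364 − 1.032 × 2.6636 = 32.7875

32.79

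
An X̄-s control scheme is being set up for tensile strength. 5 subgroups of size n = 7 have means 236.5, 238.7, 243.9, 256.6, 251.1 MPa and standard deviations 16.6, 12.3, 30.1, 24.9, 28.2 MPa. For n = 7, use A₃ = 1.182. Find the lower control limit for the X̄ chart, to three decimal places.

218.860

X̄̄ = (236.5 + 238.7 + 243.9 + 256.6 + 251.1) / 5 = 245.3600
s̄ = (16.6 + 12.3 + 30.1 + 24.9 + 28.2) / 5 = 22.4200
LCL = X̄̄ − A₃·s̄ = 245.3600 − 1.182 × 22.4200 = 218.8596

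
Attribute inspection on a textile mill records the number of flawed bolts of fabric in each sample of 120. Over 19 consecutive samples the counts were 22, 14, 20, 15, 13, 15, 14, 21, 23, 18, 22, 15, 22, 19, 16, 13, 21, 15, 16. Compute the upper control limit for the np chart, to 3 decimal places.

29.199

p̄ = Σdᵢ / (k·n) = 334 / (19 × 120) = 0.14649
UCL = np̄ + 3·√(np̄(1−p̄)) = 17.5789 + 3 × √(17.5789×0.85351) = 17.5789 + 3 × 3.8735 = 29.1994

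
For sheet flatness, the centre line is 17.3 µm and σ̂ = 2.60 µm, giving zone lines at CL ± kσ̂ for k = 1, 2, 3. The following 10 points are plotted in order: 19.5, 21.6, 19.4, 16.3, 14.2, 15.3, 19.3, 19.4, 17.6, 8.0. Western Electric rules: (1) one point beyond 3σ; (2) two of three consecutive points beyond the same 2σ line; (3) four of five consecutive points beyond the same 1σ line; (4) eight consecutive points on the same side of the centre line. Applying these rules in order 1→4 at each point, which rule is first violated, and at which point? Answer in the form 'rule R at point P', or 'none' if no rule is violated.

Zone of each point (C = within 1σ̂, B = 1σ̂–2σ̂, A = 2σ̂–3σ̂, * = beyond 3σ̂; sign = side of CL): 1:+C, 2:+B, 3:+C, 4:-C, 5:-B, 6:-C, 7:+C, 8:+C, 9:+C, 10:-*
Rule 1 (one point beyond the 3σ limits) is satisfied at point 10.

rule 1 at point 10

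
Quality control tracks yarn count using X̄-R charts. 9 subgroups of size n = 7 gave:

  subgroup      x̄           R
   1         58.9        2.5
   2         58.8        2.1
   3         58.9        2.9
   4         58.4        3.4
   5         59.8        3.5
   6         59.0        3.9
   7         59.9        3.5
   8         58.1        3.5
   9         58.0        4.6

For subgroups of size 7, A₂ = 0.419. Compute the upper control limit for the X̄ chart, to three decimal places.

X̄̄ = (58.9 + 58.8 + 58.9 + 58.4 + 59.8 + 59.0 + 59.9 + 58.1 + 58.0) / 9 = 529.8000 / 9 = 58.8667
R̄ = (2.5 + 2.1 + 2.9 + 3.4 + 3.5 + 3.9 + 3.5 + 3.5 + 4.6) / 9 = 29.9000 / 9 = 3.3222
UCL = X̄̄ + A₂·R̄ = 58.8667 + 0.419 × 3.3222 = 60.2587

60.259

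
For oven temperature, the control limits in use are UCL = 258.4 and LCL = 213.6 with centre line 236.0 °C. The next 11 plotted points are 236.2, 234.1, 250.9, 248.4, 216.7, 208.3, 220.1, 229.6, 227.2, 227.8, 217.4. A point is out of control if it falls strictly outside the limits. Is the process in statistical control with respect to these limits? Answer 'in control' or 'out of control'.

Compare each point to [213.6, 258.4]: sample 6 = 208.3 < LCL.

out of control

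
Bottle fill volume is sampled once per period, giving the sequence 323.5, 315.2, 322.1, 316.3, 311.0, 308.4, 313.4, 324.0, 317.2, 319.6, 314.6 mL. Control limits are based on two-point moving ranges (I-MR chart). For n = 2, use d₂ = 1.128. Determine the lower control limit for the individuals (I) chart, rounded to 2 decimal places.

X̄ = (323.5 + 315.2 + 322.1 + 316.3 + 311.0 + 308.4 + 313.4 + 324.0 + 317.2 + 319.6 + 314.6) / 11 = 316.8455
Moving ranges: 8.3, 6.9, 5.8, 5.3, 2.6, 5.0, 10.6, 6.8, 2.4, 5.0; M̄R̄ = 58.7000 / 10 = 5.8700
LCL = X̄ − 3·M̄R̄/d₂ = 316.8455 − 3 × 5.8700 / 1.128 = 301.2338

301.23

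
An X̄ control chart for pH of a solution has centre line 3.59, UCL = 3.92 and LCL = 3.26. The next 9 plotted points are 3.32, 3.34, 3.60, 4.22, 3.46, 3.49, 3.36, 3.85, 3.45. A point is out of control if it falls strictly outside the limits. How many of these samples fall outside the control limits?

1

Compare each point to [3.26, 3.92]: sample 4 = 4.22 > UCL.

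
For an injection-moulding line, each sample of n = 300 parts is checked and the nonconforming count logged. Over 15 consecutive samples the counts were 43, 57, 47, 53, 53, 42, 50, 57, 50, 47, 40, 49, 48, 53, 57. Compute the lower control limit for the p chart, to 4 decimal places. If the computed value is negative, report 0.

0.1014

p̄ = Σdᵢ / (k·n) = 746 / (15 × 300) = 0.16578
LCL = p̄ − 3·√(p̄(1−p̄)/n) = 0.16578 − 3 × 0.02147 = 0.10137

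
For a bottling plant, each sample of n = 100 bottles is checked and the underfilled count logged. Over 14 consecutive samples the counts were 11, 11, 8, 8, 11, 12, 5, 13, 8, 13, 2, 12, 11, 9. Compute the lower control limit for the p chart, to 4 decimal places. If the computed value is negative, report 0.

0.0075

p̄ = Σdᵢ / (k·n) = 134 / (14 × 100) = 0.09571
LCL = p̄ − 3·√(p̄(1−p̄)/n) = 0.09571 − 3 × 0.02942 = 0.00745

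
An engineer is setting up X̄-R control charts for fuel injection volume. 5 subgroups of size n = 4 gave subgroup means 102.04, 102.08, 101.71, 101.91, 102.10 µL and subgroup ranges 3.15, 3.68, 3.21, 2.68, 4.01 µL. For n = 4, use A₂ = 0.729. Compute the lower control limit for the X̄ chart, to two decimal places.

99.53

X̄̄ = (102.04 + 102.08 + 101.71 + 101.91 + 102.10) / 5 = 509.8400 / 5 = 101.9680
R̄ = (3.15 + 3.68 + 3.21 + 2.68 + 4.01) / 5 = 16.7300 / 5 = 3.3460
LCL = X̄̄ − A₂·R̄ = 101.9680 − 0.729 × 3.3460 = 99.5288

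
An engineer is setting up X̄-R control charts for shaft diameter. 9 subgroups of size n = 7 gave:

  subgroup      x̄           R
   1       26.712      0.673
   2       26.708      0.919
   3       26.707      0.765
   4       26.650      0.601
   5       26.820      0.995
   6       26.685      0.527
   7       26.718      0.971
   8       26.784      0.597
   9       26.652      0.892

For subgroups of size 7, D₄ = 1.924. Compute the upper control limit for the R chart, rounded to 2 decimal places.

1.48

R̄ = (0.673 + 0.919 + 0.765 + 0.601 + 0.995 + 0.527 + 0.971 + 0.597 + 0.892) / 9 = 6.9400 / 9 = 0.7711
UCL_R = D₄·R̄ = 1.924 × 0.7711 = 1.4836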